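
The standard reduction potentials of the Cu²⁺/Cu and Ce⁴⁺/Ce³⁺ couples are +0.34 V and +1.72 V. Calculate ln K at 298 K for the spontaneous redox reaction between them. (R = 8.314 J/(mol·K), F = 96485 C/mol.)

E°_cell = +1.72 − (+0.34) = 1.38 V, with n = 2 electrons transferred.
At equilibrium E = 0, so the Nernst equation gives ln K = nFE°/RT = (2)(96485)(1.38)/((8.314)(298)) = 107.48.

ln K = 107.5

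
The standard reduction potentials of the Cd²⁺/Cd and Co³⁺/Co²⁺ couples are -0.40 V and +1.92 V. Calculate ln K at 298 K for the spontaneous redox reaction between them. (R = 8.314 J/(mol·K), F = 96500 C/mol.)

ln K = 180.7

E°_cell = +1.92 − (-0.40) = 2.32 V, with n = 2 electrons transferred.
At equilibrium E = 0, so the Nernst equation gives ln K = nFE°/RT = (2)(96500)(2.32)/((8.314)(298)) = 180.73.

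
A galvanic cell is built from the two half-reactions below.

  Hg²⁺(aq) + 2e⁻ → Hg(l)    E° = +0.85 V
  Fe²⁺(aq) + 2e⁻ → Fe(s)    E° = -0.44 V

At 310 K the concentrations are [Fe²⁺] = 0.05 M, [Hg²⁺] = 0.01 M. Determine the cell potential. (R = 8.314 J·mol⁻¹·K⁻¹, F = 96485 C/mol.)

The Hg²⁺/Hg couple has the higher reduction potential and acts as the cathode, so E°_cell = +0.85 − (-0.44) = 1.29 V.
Balancing electrons gives n = 2; the reaction quotient is Q = [Fe²⁺]/[Hg²⁺] = 5.00.
E = E° − (RT/nF) ln Q = 1.29 − (8.314×310)/(2×96485) × (1.609) = 1.290 − 0.021 = 1.269 V.

1.27 V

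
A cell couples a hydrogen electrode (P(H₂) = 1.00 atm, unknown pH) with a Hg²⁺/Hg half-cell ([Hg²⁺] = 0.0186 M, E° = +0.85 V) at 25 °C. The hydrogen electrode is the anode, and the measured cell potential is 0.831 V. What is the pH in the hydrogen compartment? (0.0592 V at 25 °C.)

pH = 0.54

E°_cell = 0.85 V and n = 2.
log Q = n(E° − E)/0.0592 = 2×(0.85 − 0.831)/0.0592 = 0.642.
With Q = [H⁺]^2 / ([Hg²⁺]·P(H₂)), solving for [H⁺] gives log[H⁺] = -0.544, so pH = 0.54.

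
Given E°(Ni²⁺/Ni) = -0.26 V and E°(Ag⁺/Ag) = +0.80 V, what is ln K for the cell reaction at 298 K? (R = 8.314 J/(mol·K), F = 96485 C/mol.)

ln K = 82.6

E°_cell = +0.80 − (-0.26) = 1.06 V, with n = 2 electrons transferred.
At equilibrium E = 0, so the Nernst equation gives ln K = nFE°/RT = (2)(96485)(1.06)/((8.314)(298)) = 82.56.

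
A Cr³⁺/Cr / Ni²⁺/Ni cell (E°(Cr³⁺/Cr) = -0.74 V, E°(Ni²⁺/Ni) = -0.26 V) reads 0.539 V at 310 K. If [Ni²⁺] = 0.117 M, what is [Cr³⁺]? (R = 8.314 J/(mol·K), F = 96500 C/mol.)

From the Nernst equation, ln Q = nF(E° − E)/RT = 6×96500×(0.48 − 0.539)/(8.314×310) = -13.254, so Q = 1.75 × 10^-6.
With Q = [Cr³⁺]^2/[Ni²⁺]^3 and the known concentrations, [Cr³⁺]^2 in the numerator gives [Cr³⁺] = 5.3 × 10^-5 M.

5.3 × 10^-5 M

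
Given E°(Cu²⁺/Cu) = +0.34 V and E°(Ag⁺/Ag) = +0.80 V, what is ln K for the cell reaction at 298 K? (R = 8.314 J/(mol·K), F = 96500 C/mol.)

ln K = 35.8

E°_cell = +0.80 − (+0.34) = 0.46 V, with n = 2 electrons transferred.
At equilibrium E = 0, so the Nernst equation gives ln K = nFE°/RT = (2)(96500)(0.46)/((8.314)(298)) = 35.83.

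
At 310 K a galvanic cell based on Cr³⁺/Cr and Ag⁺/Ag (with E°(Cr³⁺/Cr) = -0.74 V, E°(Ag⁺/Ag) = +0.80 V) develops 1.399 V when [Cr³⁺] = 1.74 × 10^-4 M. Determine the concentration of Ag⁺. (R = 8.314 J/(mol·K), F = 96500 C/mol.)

2.8 × 10^-4 M

From the Nernst equation, ln Q = nF(E° − E)/RT = 3×96500×(1.54 − 1.399)/(8.314×310) = 15.838, so Q = 7.56 × 10^6.
With Q = [Cr³⁺]/[Ag⁺]^3 and the known concentrations, [Ag⁺]^3 in the denominator gives [Ag⁺] = 2.8 × 10^-4 M.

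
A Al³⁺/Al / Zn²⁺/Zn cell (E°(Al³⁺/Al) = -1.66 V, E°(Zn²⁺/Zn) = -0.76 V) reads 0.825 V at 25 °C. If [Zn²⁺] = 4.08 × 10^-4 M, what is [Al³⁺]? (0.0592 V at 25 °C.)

From the Nernst equation, log Q = n(E° − E)/0.0592 = 6(0.90 − 0.825)/0.0592 = 7.601, so Q = 3.99 × 10^7.
With Q = [Al³⁺]^2/[Zn²⁺]^3 and the known concentrations, [Al³⁺]^2 in the numerator gives [Al³⁺] = 0.052 M.

0.052 M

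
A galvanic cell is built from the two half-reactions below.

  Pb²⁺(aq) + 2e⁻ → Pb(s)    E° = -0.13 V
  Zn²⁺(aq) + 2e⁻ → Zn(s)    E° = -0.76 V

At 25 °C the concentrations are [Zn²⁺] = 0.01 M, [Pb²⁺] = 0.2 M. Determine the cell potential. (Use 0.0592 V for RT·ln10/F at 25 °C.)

The Pb²⁺/Pb couple has the higher reduction potential and acts as the cathode, so E°_cell = -0.13 − (-0.76) = 0.63 V.
Balancing electrons gives n = 2; the reaction quotient is Q = [Zn²⁺]/[Pb²⁺] = 0.0500.
At 25 °C, E = E° − (0.0592/n) log Q = 0.63 − (0.0592/2)(-1.301) = 0.630 + 0.039 = 0.669 V.

0.669 V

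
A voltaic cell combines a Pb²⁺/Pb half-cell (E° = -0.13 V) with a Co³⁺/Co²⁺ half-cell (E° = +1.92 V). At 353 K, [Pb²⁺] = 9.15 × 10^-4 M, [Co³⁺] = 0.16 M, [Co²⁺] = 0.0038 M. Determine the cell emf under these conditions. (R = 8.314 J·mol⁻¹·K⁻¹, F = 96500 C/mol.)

The Co³⁺/Co²⁺ couple has the higher reduction potential and acts as the cathode, so E°_cell = +1.92 − (-0.13) = 2.05 V.
Balancing electrons gives n = 2; the reaction quotient is Q = [Pb²⁺]·[Co²⁺]^2/[Co³⁺]^2 = 5.16 × 10^-7.
E = E° − (RT/nF) ln Q = 2.05 − (8.314×353)/(2×96500) × (-14.477) = 2.050 + 0.220 = 2.270 V.

2.27 V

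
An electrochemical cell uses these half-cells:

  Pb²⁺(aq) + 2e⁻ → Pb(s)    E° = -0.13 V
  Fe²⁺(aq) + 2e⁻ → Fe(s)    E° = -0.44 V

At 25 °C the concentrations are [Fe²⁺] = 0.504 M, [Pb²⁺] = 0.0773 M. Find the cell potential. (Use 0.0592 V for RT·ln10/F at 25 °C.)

0.286 V

The Pb²⁺/Pb couple has the higher reduction potential and acts as the cathode, so E°_cell = -0.13 − (-0.44) = 0.31 V.
Balancing electrons gives n = 2; the reaction quotient is Q = [Fe²⁺]/[Pb²⁺] = 6.52.
At 25 °C, E = E° − (0.0592/n) log Q = 0.31 − (0.0592/2)(0.814) = 0.310 − 0.024 = 0.286 V.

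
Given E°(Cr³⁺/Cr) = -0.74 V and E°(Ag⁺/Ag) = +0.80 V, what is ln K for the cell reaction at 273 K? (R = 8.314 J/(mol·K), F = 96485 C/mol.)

ln K = 196.4

E°_cell = +0.80 − (-0.74) = 1.54 V, with n = 3 electrons transferred.
At equilibrium E = 0, so the Nernst equation gives ln K = nFE°/RT = (3)(96485)(1.54)/((8.314)(273)) = 196.39.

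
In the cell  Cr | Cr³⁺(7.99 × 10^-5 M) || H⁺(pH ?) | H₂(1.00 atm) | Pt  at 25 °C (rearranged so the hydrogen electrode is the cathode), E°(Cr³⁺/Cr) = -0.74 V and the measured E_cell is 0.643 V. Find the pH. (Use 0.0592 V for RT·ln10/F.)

E°_cell = 0.74 V and n = 6.
log Q = n(E° − E)/0.0592 = 6×(0.74 − 0.643)/0.0592 = 9.831.
With Q = [Cr³⁺]^2·P(H₂)^3 / [H⁺]^6, solving for [H⁺] gives log[H⁺] = -3.004, so pH = 3.00.

pH = 3.00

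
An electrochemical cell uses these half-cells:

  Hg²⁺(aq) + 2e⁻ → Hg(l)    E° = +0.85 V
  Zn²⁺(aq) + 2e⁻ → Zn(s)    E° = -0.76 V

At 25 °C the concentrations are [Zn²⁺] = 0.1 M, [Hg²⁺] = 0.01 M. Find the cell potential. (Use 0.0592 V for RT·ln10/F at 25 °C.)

1.58 V

The Hg²⁺/Hg couple has the higher reduction potential and acts as the cathode, so E°_cell = +0.85 − (-0.76) = 1.61 V.
Balancing electrons gives n = 2; the reaction quotient is Q = [Zn²⁺]/[Hg²⁺] = 10.0.
At 25 °C, E = E° − (0.0592/n) log Q = 1.61 − (0.0592/2)(1.000) = 1.610 − 0.030 = 1.580 V.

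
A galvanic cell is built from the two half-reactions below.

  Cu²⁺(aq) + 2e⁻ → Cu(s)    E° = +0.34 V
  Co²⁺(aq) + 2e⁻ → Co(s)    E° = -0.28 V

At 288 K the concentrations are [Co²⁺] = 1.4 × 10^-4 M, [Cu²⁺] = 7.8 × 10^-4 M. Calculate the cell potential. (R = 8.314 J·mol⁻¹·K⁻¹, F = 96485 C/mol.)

The Cu²⁺/Cu couple has the higher reduction potential and acts as the cathode, so E°_cell = +0.34 − (-0.28) = 0.62 V.
Balancing electrons gives n = 2; the reaction quotient is Q = [Co²⁺]/[Cu²⁺] = 0.179.
E = E° − (RT/nF) ln Q = 0.62 − (8.314×288)/(2×96485) × (-1.718) = 0.620 + 0.021 = 0.641 V.

0.641 V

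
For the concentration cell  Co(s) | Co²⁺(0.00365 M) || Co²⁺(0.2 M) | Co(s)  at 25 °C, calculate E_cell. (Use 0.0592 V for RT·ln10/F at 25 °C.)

Both half-cells are Co²⁺/Co, so E°_cell = 0. The concentrated side is the cathode; the cell reaction moves Co²⁺ from high to low concentration with n = 2.
Q = [Co²⁺]_dilute/[Co²⁺]_conc = 0.00365/0.2 = 0.0182.
E = 0 − (0.0592/2) log Q = −(0.0592/2)(-1.739) = 0.0515 V.

0.051 V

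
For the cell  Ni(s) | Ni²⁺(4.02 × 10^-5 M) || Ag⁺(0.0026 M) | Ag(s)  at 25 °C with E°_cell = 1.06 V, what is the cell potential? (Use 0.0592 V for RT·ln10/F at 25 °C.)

1.04 V

Balancing electrons gives n = 2; the reaction quotient is Q = [Ni²⁺]/[Ag⁺]^2 = 5.95.
At 25 °C, E = E° − (0.0592/n) log Q = 1.06 − (0.0592/2)(0.774) = 1.060 − 0.023 = 1.037 V.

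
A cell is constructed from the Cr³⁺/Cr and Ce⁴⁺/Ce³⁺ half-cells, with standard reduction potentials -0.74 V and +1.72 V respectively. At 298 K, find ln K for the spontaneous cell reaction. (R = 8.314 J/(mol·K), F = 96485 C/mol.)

ln K = 287.4

E°_cell = +1.72 − (-0.74) = 2.46 V, with n = 3 electrons transferred.
At equilibrium E = 0, so the Nernst equation gives ln K = nFE°/RT = (3)(96485)(2.46)/((8.314)(298)) = 287.40.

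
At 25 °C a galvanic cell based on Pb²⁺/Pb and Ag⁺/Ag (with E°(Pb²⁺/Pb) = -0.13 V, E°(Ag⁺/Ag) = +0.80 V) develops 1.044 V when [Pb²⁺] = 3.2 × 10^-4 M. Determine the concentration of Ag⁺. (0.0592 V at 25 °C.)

1.5 M

From the Nernst equation, log Q = n(E° − E)/0.0592 = 2(0.93 − 1.044)/0.0592 = -3.851, so Q = 1.41 × 10^-4.
With Q = [Pb²⁺]/[Ag⁺]^2 and the known concentrations, [Ag⁺]^2 in the denominator gives [Ag⁺] = 1.5 M.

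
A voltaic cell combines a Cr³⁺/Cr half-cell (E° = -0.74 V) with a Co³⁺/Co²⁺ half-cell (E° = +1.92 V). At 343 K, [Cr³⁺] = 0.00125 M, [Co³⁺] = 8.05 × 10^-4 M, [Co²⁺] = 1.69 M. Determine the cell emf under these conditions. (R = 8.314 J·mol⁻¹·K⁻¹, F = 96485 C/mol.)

The Co³⁺/Co²⁺ couple has the higher reduction potential and acts as the cathode, so E°_cell = +1.92 − (-0.74) = 2.66 V.
Balancing electrons gives n = 3; the reaction quotient is Q = [Cr³⁺]·[Co²⁺]^3/[Co³⁺]^3 = 1.16 × 10^7.
E = E° − (RT/nF) ln Q = 2.66 − (8.314×343)/(3×96485) × (16.264) = 2.660 − 0.160 = 2.500 V.

2.50 V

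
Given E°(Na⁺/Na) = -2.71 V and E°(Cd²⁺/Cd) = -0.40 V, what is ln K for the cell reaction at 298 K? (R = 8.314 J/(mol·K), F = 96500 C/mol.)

ln K = 179.9

E°_cell = -0.40 − (-2.71) = 2.31 V, with n = 2 electrons transferred.
At equilibrium E = 0, so the Nernst equation gives ln K = nFE°/RT = (2)(96500)(2.31)/((8.314)(298)) = 179.95.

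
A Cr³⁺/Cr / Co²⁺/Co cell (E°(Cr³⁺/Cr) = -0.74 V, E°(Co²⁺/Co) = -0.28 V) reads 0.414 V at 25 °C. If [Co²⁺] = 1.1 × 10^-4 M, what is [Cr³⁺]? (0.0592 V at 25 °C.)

2.5 × 10^-4 M

From the Nernst equation, log Q = n(E° − E)/0.0592 = 6(0.46 − 0.414)/0.0592 = 4.662, so Q = 4.59 × 10^4.
With Q = [Cr³⁺]^2/[Co²⁺]^3 and the known concentrations, [Cr³⁺]^2 in the numerator gives [Cr³⁺] = 2.5 × 10^-4 M.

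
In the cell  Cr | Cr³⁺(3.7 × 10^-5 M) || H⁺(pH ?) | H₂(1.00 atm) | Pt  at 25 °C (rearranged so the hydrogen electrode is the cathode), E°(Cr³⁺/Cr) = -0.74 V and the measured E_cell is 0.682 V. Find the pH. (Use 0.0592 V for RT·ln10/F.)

pH = 2.46

E°_cell = 0.74 V and n = 6.
log Q = n(E° − E)/0.0592 = 6×(0.74 − 0.682)/0.0592 = 5.878.
With Q = [Cr³⁺]^2·P(H₂)^3 / [H⁺]^6, solving for [H⁺] gives log[H⁺] = -2.457, so pH = 2.46.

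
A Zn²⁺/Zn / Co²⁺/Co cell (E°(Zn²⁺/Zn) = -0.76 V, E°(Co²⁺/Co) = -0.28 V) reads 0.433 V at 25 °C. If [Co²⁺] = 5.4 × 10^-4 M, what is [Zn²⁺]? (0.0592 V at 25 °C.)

0.021 M

From the Nernst equation, log Q = n(E° − E)/0.0592 = 2(0.48 − 0.433)/0.0592 = 1.588, so Q = 38.7.
With Q = [Zn²⁺]/[Co²⁺] and the known concentrations, [Zn²⁺] in the numerator gives [Zn²⁺] = 0.021 M.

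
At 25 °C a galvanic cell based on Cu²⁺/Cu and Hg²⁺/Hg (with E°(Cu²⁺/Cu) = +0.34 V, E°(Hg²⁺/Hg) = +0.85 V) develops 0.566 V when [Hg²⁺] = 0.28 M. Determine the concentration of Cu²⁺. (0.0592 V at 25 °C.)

0.0036 M

From the Nernst equation, log Q = n(E° − E)/0.0592 = 2(0.51 − 0.566)/0.0592 = -1.892, so Q = 0.0128.
With Q = [Cu²⁺]/[Hg²⁺] and the known concentrations, [Cu²⁺] in the numerator gives [Cu²⁺] = 0.0036 M.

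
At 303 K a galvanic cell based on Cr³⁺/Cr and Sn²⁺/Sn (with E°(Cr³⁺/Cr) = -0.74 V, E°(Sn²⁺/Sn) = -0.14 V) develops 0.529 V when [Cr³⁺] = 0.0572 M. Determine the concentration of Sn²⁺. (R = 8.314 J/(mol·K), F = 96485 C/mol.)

From the Nernst equation, ln Q = nF(E° − E)/RT = 6×96485×(0.60 − 0.529)/(8.314×303) = 16.316, so Q = 1.22 × 10^7.
With Q = [Cr³⁺]^2/[Sn²⁺]^3 and the known concentrations, [Sn²⁺]^3 in the denominator gives [Sn²⁺] = 6.5 × 10^-4 M.

6.5 × 10^-4 M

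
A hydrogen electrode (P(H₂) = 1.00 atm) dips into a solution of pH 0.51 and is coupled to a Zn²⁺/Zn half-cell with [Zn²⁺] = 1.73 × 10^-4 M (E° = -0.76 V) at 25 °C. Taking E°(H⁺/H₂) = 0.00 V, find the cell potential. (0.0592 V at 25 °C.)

0.84 V

The hydrogen couple is the cathode, so E°_cell = 0.76 V; n = 2.
[H⁺] = 10^(−0.51) = 0.31 M, and Q = [Zn²⁺]·P(H₂) / [H⁺]^2 = 0.00181.
E = E° − (0.0592/2) log Q = 0.76 − (0.0592/2)(-2.742) = 0.841 V.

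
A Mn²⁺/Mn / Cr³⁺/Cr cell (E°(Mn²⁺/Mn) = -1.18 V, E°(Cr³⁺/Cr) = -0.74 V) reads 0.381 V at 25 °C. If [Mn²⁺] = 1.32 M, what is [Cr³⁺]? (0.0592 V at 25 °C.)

0.0016 M

From the Nernst equation, log Q = n(E° − E)/0.0592 = 6(0.44 − 0.381)/0.0592 = 5.980, so Q = 9.54 × 10^5.
With Q = [Mn²⁺]^3/[Cr³⁺]^2 and the known concentrations, [Cr³⁺]^2 in the denominator gives [Cr³⁺] = 0.0016 M.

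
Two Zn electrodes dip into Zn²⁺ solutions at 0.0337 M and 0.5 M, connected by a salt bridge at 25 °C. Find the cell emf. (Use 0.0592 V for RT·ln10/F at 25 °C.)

0.035 V

Both half-cells are Zn²⁺/Zn, so E°_cell = 0. The concentrated side is the cathode; the cell reaction moves Zn²⁺ from high to low concentration with n = 2.
Q = [Zn²⁺]_dilute/[Zn²⁺]_conc = 0.0337/0.5 = 0.0674.
E = 0 − (0.0592/2) log Q = −(0.0592/2)(-1.171) = 0.0347 V.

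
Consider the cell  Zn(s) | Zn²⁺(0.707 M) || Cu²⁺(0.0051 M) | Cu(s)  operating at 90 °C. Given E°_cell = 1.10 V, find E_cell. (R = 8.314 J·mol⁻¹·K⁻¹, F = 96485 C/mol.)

1.02 V

Balancing electrons gives n = 2; the reaction quotient is Q = [Zn²⁺]/[Cu²⁺] = 139.
E = E° − (RT/nF) ln Q = 1.10 − (8.314×363)/(2×96485) × (4.932) = 1.100 − 0.077 = 1.023 V.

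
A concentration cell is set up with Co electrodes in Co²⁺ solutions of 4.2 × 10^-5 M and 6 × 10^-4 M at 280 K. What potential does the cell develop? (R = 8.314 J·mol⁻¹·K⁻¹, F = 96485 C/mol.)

Both half-cells are Co²⁺/Co, so E°_cell = 0. The concentrated side is the cathode; the cell reaction moves Co²⁺ from high to low concentration with n = 2.
Q = [Co²⁺]_dilute/[Co²⁺]_conc = 4.2 × 10^-5/6 × 10^-4 = 0.0700.
E = 0 − (RT/nF) ln Q = −((8.314×280)/(2×96485))(-2.659) = 0.0321 V.

0.032 V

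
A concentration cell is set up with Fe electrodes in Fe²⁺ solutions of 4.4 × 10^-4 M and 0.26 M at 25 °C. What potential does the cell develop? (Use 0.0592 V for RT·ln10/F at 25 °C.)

Both half-cells are Fe²⁺/Fe, so E°_cell = 0. The concentrated side is the cathode; the cell reaction moves Fe²⁺ from high to low concentration with n = 2.
Q = [Fe²⁺]_dilute/[Fe²⁺]_conc = 4.4 × 10^-4/0.26 = 0.00169.
E = 0 − (0.0592/2) log Q = −(0.0592/2)(-2.772) = 0.0821 V.

0.082 V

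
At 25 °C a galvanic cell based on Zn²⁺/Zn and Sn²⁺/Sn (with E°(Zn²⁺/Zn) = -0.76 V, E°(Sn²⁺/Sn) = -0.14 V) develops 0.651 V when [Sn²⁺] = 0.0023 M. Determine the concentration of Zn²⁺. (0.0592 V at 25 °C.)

From the Nernst equation, log Q = n(E° − E)/0.0592 = 2(0.62 − 0.651)/0.0592 = -1.047, so Q = 0.0897.
With Q = [Zn²⁺]/[Sn²⁺] and the known concentrations, [Zn²⁺] in the numerator gives [Zn²⁺] = 2.1 × 10^-4 M.

2.1 × 10^-4 M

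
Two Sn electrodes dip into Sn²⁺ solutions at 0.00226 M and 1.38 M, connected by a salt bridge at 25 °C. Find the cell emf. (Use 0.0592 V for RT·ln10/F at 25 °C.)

Both half-cells are Sn²⁺/Sn, so E°_cell = 0. The concentrated side is the cathode; the cell reaction moves Sn²⁺ from high to low concentration with n = 2.
Q = [Sn²⁺]_dilute/[Sn²⁺]_conc = 0.00226/1.38 = 0.00164.
E = 0 − (0.0592/2) log Q = −(0.0592/2)(-2.786) = 0.0825 V.

0.082 V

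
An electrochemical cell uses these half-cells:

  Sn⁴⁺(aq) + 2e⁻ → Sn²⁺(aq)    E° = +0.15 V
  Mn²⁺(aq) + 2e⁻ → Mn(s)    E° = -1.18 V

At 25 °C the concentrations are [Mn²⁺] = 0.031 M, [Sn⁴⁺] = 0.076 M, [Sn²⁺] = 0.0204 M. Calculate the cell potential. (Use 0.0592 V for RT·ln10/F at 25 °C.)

1.39 V

The Sn⁴⁺/Sn²⁺ couple has the higher reduction potential and acts as the cathode, so E°_cell = +0.15 − (-1.18) = 1.33 V.
Balancing electrons gives n = 2; the reaction quotient is Q = [Mn²⁺]·[Sn²⁺]/[Sn⁴⁺] = 0.00832.
At 25 °C, E = E° − (0.0592/n) log Q = 1.33 − (0.0592/2)(-2.080) = 1.330 + 0.062 = 1.392 V.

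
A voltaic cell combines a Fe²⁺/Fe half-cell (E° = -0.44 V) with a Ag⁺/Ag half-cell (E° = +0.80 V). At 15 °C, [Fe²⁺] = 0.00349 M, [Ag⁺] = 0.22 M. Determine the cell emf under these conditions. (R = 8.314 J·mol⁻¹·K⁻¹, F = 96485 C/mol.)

The Ag⁺/Ag couple has the higher reduction potential and acts as the cathode, so E°_cell = +0.80 − (-0.44) = 1.24 V.
Balancing electrons gives n = 2; the reaction quotient is Q = [Fe²⁺]/[Ag⁺]^2 = 0.0721.
E = E° − (RT/nF) ln Q = 1.24 − (8.314×288)/(2×96485) × (-2.630) = 1.240 + 0.033 = 1.273 V.

1.27 V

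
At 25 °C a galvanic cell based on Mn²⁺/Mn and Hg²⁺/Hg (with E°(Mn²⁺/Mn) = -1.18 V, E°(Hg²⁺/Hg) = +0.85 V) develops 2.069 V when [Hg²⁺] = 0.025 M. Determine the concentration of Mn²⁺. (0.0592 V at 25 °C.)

0.0012 M

From the Nernst equation, log Q = n(E° − E)/0.0592 = 2(2.03 − 2.069)/0.0592 = -1.318, so Q = 0.0481.
With Q = [Mn²⁺]/[Hg²⁺] and the known concentrations, [Mn²⁺] in the numerator gives [Mn²⁺] = 0.0012 M.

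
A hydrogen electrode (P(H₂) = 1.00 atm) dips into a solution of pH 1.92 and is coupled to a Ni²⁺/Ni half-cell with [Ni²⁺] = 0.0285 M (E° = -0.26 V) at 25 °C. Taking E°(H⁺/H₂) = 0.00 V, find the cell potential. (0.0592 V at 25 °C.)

The hydrogen couple is the cathode, so E°_cell = 0.26 V; n = 2.
[H⁺] = 10^(−1.92) = 0.012 M, and Q = [Ni²⁺]·P(H₂) / [H⁺]^2 = 197.
E = E° − (0.0592/2) log Q = 0.26 − (0.0592/2)(2.295) = 0.192 V.

0.19 V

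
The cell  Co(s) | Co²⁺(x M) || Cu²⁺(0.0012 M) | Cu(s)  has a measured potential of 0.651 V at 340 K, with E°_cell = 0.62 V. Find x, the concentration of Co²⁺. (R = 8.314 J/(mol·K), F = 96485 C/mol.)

1.4 × 10^-4 M

From the Nernst equation, ln Q = nF(E° − E)/RT = 2×96485×(0.62 − 0.651)/(8.314×340) = -2.116, so Q = 0.120.
With Q = [Co²⁺]/[Cu²⁺] and the known concentrations, [Co²⁺] in the numerator gives [Co²⁺] = 1.4 × 10^-4 M.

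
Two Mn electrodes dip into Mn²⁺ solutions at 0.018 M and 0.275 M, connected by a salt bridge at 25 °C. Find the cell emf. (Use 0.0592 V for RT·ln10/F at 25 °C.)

0.035 V

Both half-cells are Mn²⁺/Mn, so E°_cell = 0. The concentrated side is the cathode; the cell reaction moves Mn²⁺ from high to low concentration with n = 2.
Q = [Mn²⁺]_dilute/[Mn²⁺]_conc = 0.018/0.275 = 0.0655.
E = 0 − (0.0592/2) log Q = −(0.0592/2)(-1.184) = 0.0350 V.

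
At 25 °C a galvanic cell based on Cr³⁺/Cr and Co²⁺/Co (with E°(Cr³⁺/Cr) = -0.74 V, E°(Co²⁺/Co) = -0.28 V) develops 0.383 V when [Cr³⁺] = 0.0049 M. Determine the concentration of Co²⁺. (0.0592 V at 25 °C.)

From the Nernst equation, log Q = n(E° − E)/0.0592 = 6(0.46 − 0.383)/0.0592 = 7.804, so Q = 6.37 × 10^7.
With Q = [Cr³⁺]^2/[Co²⁺]^3 and the known concentrations, [Co²⁺]^3 in the denominator gives [Co²⁺] = 7.2 × 10^-5 M.

7.2 × 10^-5 M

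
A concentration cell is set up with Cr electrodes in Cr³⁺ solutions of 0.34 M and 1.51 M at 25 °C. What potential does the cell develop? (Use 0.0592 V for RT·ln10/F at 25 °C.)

0.013 V

Both half-cells are Cr³⁺/Cr, so E°_cell = 0. The concentrated side is the cathode; the cell reaction moves Cr³⁺ from high to low concentration with n = 3.
Q = [Cr³⁺]_dilute/[Cr³⁺]_conc = 0.34/1.51 = 0.225.
E = 0 − (0.0592/3) log Q = −(0.0592/3)(-0.647) = 0.0128 V.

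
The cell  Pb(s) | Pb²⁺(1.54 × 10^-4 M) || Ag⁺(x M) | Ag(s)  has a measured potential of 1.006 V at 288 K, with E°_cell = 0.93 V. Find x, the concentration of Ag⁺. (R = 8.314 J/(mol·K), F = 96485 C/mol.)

From the Nernst equation, ln Q = nF(E° − E)/RT = 2×96485×(0.93 − 1.006)/(8.314×288) = -6.125, so Q = 0.00219.
With Q = [Pb²⁺]/[Ag⁺]^2 and the known concentrations, [Ag⁺]^2 in the denominator gives [Ag⁺] = 0.27 M.

0.27 M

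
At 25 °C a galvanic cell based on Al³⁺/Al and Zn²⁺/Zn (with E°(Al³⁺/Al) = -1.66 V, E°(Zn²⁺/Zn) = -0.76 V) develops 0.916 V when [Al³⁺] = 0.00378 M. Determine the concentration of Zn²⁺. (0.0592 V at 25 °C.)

From the Nernst equation, log Q = n(E° − E)/0.0592 = 6(0.90 − 0.916)/0.0592 = -1.622, so Q = 0.0239.
With Q = [Al³⁺]^2/[Zn²⁺]^3 and the known concentrations, [Zn²⁺]^3 in the denominator gives [Zn²⁺] = 0.084 M.

0.084 M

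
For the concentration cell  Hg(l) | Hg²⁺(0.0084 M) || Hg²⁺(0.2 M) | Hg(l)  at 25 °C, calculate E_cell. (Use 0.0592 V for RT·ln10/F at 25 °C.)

Both half-cells are Hg²⁺/Hg, so E°_cell = 0. The concentrated side is the cathode; the cell reaction moves Hg²⁺ from high to low concentration with n = 2.
Q = [Hg²⁺]_dilute/[Hg²⁺]_conc = 0.0084/0.2 = 0.0420.
E = 0 − (0.0592/2) log Q = −(0.0592/2)(-1.377) = 0.0408 V.

0.041 V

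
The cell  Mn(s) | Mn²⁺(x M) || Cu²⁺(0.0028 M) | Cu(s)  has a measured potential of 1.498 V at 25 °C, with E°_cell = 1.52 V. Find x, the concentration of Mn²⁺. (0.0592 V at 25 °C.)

0.016 M

From the Nernst equation, log Q = n(E° − E)/0.0592 = 2(1.52 − 1.498)/0.0592 = 0.743, so Q = 5.54.
With Q = [Mn²⁺]/[Cu²⁺] and the known concentrations, [Mn²⁺] in the numerator gives [Mn²⁺] = 0.016 M.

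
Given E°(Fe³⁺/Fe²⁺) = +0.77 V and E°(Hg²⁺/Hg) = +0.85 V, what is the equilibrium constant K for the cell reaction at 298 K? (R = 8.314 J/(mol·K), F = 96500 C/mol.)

E°_cell = +0.85 − (+0.77) = 0.08 V, with n = 2 electrons transferred.
At equilibrium E = 0, so the Nernst equation gives ln K = nFE°/RT = (2)(96500)(0.08)/((8.314)(298)) = 6.23.
K = e^6.23 = 510.

510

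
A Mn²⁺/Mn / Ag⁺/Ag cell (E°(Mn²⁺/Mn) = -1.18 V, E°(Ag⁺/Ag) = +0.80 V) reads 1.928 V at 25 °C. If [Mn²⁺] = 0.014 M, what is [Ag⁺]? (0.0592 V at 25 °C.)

From the Nernst equation, log Q = n(E° − E)/0.0592 = 2(1.98 − 1.928)/0.0592 = 1.757, so Q = 57.1.
With Q = [Mn²⁺]/[Ag⁺]^2 and the known concentrations, [Ag⁺]^2 in the denominator gives [Ag⁺] = 0.016 M.

0.016 M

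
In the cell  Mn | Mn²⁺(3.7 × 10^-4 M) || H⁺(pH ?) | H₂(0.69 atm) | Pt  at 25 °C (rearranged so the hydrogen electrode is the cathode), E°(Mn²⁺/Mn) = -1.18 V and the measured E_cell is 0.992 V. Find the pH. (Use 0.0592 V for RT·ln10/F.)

E°_cell = 1.18 V and n = 2.
log Q = n(E° − E)/0.0592 = 2×(1.18 − 0.992)/0.0592 = 6.351.
With Q = [Mn²⁺]·P(H₂) / [H⁺]^2, solving for [H⁺] gives log[H⁺] = -4.972, so pH = 4.97.

pH = 4.97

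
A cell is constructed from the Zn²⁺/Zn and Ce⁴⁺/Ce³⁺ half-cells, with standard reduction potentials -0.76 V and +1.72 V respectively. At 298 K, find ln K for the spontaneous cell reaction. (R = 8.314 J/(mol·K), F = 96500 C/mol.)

E°_cell = +1.72 − (-0.76) = 2.48 V, with n = 2 electrons transferred.
At equilibrium E = 0, so the Nernst equation gives ln K = nFE°/RT = (2)(96500)(2.48)/((8.314)(298)) = 193.19.

ln K = 193.2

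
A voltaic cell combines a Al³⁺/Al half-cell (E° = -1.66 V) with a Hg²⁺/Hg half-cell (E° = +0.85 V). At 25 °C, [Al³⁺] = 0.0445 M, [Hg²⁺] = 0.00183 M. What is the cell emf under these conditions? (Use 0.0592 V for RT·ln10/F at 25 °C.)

2.46 V

The Hg²⁺/Hg couple has the higher reduction potential and acts as the cathode, so E°_cell = +0.85 − (-1.66) = 2.51 V.
Balancing electrons gives n = 6; the reaction quotient is Q = [Al³⁺]^2/[Hg²⁺]^3 = 3.23 × 10^5.
At 25 °C, E = E° − (0.0592/n) log Q = 2.51 − (0.0592/6)(5.509) = 2.510 − 0.054 = 2.456 V.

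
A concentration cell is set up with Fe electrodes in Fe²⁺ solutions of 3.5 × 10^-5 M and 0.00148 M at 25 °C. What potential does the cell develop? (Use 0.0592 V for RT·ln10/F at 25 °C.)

0.048 V

Both half-cells are Fe²⁺/Fe, so E°_cell = 0. The concentrated side is the cathode; the cell reaction moves Fe²⁺ from high to low concentration with n = 2.
Q = [Fe²⁺]_dilute/[Fe²⁺]_conc = 3.5 × 10^-5/0.00148 = 0.0236.
E = 0 − (0.0592/2) log Q = −(0.0592/2)(-1.626) = 0.0481 V.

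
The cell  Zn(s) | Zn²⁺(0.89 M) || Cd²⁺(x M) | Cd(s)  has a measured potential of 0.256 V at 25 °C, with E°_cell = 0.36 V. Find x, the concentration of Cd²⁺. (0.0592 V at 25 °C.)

From the Nernst equation, log Q = n(E° − E)/0.0592 = 2(0.36 − 0.256)/0.0592 = 3.514, so Q = 3260.
With Q = [Zn²⁺]/[Cd²⁺] and the known concentrations, [Cd²⁺] in the denominator gives [Cd²⁺] = 2.7 × 10^-4 M.

2.7 × 10^-4 M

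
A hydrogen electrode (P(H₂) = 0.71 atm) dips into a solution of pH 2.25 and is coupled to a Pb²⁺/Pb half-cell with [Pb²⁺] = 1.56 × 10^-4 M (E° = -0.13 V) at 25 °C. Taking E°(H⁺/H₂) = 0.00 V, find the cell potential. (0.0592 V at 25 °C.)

The hydrogen couple is the cathode, so E°_cell = 0.13 V; n = 2.
[H⁺] = 10^(−2.25) = 0.0056 M, and Q = [Pb²⁺]·P(H₂) / [H⁺]^2 = 3.50.
E = E° − (0.0592/2) log Q = 0.13 − (0.0592/2)(0.544) = 0.114 V.

0.11 V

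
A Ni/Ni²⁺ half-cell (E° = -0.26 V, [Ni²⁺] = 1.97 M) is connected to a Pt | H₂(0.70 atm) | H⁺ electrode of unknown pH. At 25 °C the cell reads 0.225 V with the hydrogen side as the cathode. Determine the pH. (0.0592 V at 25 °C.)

pH = 0.52

E°_cell = 0.26 V and n = 2.
log Q = n(E° − E)/0.0592 = 2×(0.26 − 0.225)/0.0592 = 1.182.
With Q = [Ni²⁺]·P(H₂) / [H⁺]^2, solving for [H⁺] gives log[H⁺] = -0.521, so pH = 0.52.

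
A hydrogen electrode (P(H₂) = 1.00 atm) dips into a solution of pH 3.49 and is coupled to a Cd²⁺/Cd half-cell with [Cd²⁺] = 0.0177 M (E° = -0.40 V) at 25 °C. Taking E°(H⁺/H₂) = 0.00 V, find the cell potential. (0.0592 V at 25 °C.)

0.25 V

The hydrogen couple is the cathode, so E°_cell = 0.40 V; n = 2.
[H⁺] = 10^(−3.49) = 3.2 × 10^-4 M, and Q = [Cd²⁺]·P(H₂) / [H⁺]^2 = 1.69 × 10^5.
E = E° − (0.0592/2) log Q = 0.40 − (0.0592/2)(5.228) = 0.245 V.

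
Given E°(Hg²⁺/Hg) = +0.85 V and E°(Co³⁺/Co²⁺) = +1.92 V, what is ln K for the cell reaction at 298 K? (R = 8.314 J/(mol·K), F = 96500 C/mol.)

ln K = 83.4

E°_cell = +1.92 − (+0.85) = 1.07 V, with n = 2 electrons transferred.
At equilibrium E = 0, so the Nernst equation gives ln K = nFE°/RT = (2)(96500)(1.07)/((8.314)(298)) = 83.35.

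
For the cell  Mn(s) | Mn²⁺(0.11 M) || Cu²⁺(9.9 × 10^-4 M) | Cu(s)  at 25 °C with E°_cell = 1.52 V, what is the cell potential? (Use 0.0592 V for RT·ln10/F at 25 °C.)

1.46 V

Balancing electrons gives n = 2; the reaction quotient is Q = [Mn²⁺]/[Cu²⁺] = 111.
At 25 °C, E = E° − (0.0592/n) log Q = 1.52 − (0.0592/2)(2.046) = 1.520 − 0.061 = 1.459 V.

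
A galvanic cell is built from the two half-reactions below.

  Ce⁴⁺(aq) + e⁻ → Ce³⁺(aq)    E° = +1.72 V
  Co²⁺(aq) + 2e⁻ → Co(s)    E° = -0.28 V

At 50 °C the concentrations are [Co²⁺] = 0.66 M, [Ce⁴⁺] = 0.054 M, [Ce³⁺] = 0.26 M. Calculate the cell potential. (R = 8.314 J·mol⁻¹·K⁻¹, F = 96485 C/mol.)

The Ce⁴⁺/Ce³⁺ couple has the higher reduction potential and acts as the cathode, so E°_cell = +1.72 − (-0.28) = 2.00 V.
Balancing electrons gives n = 2; the reaction quotient is Q = [Co²⁺]·[Ce³⁺]^2/[Ce⁴⁺]^2 = 15.3.
E = E° − (RT/nF) ln Q = 2.00 − (8.314×323)/(2×96485) × (2.728) = 2.000 − 0.038 = 1.962 V.

1.96 V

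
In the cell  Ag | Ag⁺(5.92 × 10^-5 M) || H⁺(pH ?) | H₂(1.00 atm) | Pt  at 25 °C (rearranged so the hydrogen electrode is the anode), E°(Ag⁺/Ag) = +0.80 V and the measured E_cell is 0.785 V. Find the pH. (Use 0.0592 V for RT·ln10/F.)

E°_cell = 0.80 V and n = 2.
log Q = n(E° − E)/0.0592 = 2×(0.80 − 0.785)/0.0592 = 0.507.
With Q = [H⁺]^2 / ([Ag⁺]^2·P(H₂)), solving for [H⁺] gives log[H⁺] = -3.974, so pH = 3.97.

pH = 3.97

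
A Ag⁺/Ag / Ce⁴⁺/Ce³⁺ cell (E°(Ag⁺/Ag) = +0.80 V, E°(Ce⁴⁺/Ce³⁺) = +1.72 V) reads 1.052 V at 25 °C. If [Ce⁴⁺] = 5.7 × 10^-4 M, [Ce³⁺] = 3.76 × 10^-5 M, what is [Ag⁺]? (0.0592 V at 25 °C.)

From the Nernst equation, log Q = n(E° − E)/0.0592 = 1(0.92 − 1.052)/0.0592 = -2.230, so Q = 0.00589.
With Q = [Ag⁺]·[Ce³⁺]/[Ce⁴⁺] and the known concentrations, [Ag⁺] in the numerator gives [Ag⁺] = 0.089 M.

0.089 M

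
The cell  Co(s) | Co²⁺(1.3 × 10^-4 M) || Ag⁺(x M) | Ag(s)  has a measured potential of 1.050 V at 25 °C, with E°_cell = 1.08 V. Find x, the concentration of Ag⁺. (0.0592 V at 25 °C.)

0.0035 M

From the Nernst equation, log Q = n(E° − E)/0.0592 = 2(1.08 − 1.050)/0.0592 = 1.014, so Q = 10.3.
With Q = [Co²⁺]/[Ag⁺]^2 and the known concentrations, [Ag⁺]^2 in the denominator gives [Ag⁺] = 0.0035 M.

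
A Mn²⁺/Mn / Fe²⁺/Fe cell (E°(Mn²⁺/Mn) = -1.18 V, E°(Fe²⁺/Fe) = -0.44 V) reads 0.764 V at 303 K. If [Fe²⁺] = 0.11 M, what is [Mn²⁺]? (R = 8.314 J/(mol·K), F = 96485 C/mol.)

From the Nernst equation, ln Q = nF(E° − E)/RT = 2×96485×(0.74 − 0.764)/(8.314×303) = -1.838, so Q = 0.159.
With Q = [Mn²⁺]/[Fe²⁺] and the known concentrations, [Mn²⁺] in the numerator gives [Mn²⁺] = 0.017 M.

0.017 M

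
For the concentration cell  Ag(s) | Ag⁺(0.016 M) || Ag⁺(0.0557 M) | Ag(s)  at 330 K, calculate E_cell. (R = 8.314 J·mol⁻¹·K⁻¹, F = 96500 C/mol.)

0.035 V

Both half-cells are Ag⁺/Ag, so E°_cell = 0. The concentrated side is the cathode; the cell reaction moves Ag⁺ from high to low concentration with n = 1.
Q = [Ag⁺]_dilute/[Ag⁺]_conc = 0.016/0.0557 = 0.287.
E = 0 − (RT/nF) ln Q = −((8.314×330)/(1×96500))(-1.247) = 0.0355 V.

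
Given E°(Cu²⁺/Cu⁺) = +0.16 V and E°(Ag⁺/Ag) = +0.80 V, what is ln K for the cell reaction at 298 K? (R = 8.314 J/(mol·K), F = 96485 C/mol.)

E°_cell = +0.80 − (+0.16) = 0.64 V, with n = 1 electron transferred.
At equilibrium E = 0, so the Nernst equation gives ln K = nFE°/RT = (1)(96485)(0.64)/((8.314)(298)) = 24.92.

ln K = 24.9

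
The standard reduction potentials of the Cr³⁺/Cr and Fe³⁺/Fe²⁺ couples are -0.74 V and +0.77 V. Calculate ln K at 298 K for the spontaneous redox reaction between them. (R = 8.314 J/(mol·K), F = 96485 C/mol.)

E°_cell = +0.77 − (-0.74) = 1.51 V, with n = 3 electrons transferred.
At equilibrium E = 0, so the Nernst equation gives ln K = nFE°/RT = (3)(96485)(1.51)/((8.314)(298)) = 176.41.

ln K = 176.4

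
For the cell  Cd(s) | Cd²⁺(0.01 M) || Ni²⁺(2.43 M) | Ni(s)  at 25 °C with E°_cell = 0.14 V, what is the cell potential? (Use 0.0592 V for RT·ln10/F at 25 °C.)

0.211 V

Balancing electrons gives n = 2; the reaction quotient is Q = [Cd²⁺]/[Ni²⁺] = 0.00412.
At 25 °C, E = E° − (0.0592/n) log Q = 0.14 − (0.0592/2)(-2.386) = 0.140 + 0.071 = 0.211 V.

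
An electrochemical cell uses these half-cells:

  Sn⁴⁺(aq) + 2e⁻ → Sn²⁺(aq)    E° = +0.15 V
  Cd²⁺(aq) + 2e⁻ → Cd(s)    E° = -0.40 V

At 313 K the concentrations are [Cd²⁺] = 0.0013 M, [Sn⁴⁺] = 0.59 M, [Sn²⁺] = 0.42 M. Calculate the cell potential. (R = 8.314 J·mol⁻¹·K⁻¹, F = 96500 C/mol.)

0.644 V

The Sn⁴⁺/Sn²⁺ couple has the higher reduction potential and acts as the cathode, so E°_cell = +0.15 − (-0.40) = 0.55 V.
Balancing electrons gives n = 2; the reaction quotient is Q = [Cd²⁺]·[Sn²⁺]/[Sn⁴⁺] = 9.25 × 10^-4.
E = E° − (RT/nF) ln Q = 0.55 − (8.314×313)/(2×96500) × (-6.985) = 0.550 + 0.094 = 0.644 V.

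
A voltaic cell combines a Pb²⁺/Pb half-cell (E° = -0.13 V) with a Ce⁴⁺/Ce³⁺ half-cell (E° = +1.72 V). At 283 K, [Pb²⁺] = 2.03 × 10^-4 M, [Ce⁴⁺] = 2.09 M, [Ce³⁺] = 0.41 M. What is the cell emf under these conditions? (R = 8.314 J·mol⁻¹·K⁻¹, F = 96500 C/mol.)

The Ce⁴⁺/Ce³⁺ couple has the higher reduction potential and acts as the cathode, so E°_cell = +1.72 − (-0.13) = 1.85 V.
Balancing electrons gives n = 2; the reaction quotient is Q = [Pb²⁺]·[Ce³⁺]^2/[Ce⁴⁺]^2 = 7.81 × 10^-6.
E = E° − (RT/nF) ln Q = 1.85 − (8.314×283)/(2×96500) × (-11.760) = 1.850 + 0.143 = 1.993 V.

1.99 V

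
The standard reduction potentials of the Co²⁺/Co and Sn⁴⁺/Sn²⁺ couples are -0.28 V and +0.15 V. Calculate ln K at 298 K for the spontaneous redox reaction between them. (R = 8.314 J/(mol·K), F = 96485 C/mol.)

ln K = 33.5

E°_cell = +0.15 − (-0.28) = 0.43 V, with n = 2 electrons transferred.
At equilibrium E = 0, so the Nernst equation gives ln K = nFE°/RT = (2)(96485)(0.43)/((8.314)(298)) = 33.49.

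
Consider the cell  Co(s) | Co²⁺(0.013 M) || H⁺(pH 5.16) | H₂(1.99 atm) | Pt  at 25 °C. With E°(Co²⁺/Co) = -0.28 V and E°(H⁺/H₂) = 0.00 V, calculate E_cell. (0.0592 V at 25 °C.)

The hydrogen couple is the cathode, so E°_cell = 0.28 V; n = 2.
[H⁺] = 10^(−5.16) = 6.9 × 10^-6 M, and Q = [Co²⁺]·P(H₂) / [H⁺]^2 = 5.41 × 10^8.
E = E° − (0.0592/2) log Q = 0.28 − (0.0592/2)(8.733) = 0.022 V.

0.022 V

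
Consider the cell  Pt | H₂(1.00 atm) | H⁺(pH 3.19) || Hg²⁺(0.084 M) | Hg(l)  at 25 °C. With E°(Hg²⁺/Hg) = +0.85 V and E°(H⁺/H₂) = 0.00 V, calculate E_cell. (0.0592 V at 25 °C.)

1.01 V

The Hg²⁺/Hg couple is the cathode, so E°_cell = 0.85 V; n = 2.
[H⁺] = 10^(−3.19) = 6.5 × 10^-4 M, and Q = [H⁺]^2 / ([Hg²⁺]·P(H₂)) = 4.96 × 10^-6.
E = E° − (0.0592/2) log Q = 0.85 − (0.0592/2)(-5.304) = 1.007 V.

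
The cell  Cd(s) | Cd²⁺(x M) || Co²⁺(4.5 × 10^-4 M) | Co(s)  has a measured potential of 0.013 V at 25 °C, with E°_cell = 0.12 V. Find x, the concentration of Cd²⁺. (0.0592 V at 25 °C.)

From the Nernst equation, log Q = n(E° − E)/0.0592 = 2(0.12 − 0.013)/0.0592 = 3.615, so Q = 4120.
With Q = [Cd²⁺]/[Co²⁺] and the known concentrations, [Cd²⁺] in the numerator gives [Cd²⁺] = 1.9 M.

1.9 M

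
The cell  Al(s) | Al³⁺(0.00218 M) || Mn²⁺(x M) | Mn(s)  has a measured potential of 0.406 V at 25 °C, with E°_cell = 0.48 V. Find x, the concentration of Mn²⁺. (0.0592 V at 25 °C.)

5.3 × 10^-5 M

From the Nernst equation, log Q = n(E° − E)/0.0592 = 6(0.48 − 0.406)/0.0592 = 7.500, so Q = 3.16 × 10^7.
With Q = [Al³⁺]^2/[Mn²⁺]^3 and the known concentrations, [Mn²⁺]^3 in the denominator gives [Mn²⁺] = 5.3 × 10^-5 M.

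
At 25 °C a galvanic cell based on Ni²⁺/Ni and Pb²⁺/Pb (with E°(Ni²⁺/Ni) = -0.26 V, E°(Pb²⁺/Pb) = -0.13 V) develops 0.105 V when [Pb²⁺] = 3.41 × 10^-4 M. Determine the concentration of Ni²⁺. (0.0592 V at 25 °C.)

From the Nernst equation, log Q = n(E° − E)/0.0592 = 2(0.13 − 0.105)/0.0592 = 0.845, so Q = 6.99.
With Q = [Ni²⁺]/[Pb²⁺] and the known concentrations, [Ni²⁺] in the numerator gives [Ni²⁺] = 0.0024 M.

0.0024 M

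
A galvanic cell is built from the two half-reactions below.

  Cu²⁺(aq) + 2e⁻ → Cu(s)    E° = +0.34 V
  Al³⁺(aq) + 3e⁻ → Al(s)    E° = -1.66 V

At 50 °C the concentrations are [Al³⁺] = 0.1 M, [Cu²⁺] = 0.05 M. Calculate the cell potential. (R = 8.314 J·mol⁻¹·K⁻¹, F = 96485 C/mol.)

1.98 V

The Cu²⁺/Cu couple has the higher reduction potential and acts as the cathode, so E°_cell = +0.34 − (-1.66) = 2.00 V.
Balancing electrons gives n = 6; the reaction quotient is Q = [Al³⁺]^2/[Cu²⁺]^3 = 80.0.
E = E° − (RT/nF) ln Q = 2.00 − (8.314×323)/(6×96485) × (4.382) = 2.000 − 0.020 = 1.980 V.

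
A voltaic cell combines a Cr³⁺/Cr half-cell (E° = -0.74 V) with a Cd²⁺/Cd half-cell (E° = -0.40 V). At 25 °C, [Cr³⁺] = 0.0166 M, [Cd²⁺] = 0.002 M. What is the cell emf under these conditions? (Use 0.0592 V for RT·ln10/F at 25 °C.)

The Cd²⁺/Cd couple has the higher reduction potential and acts as the cathode, so E°_cell = -0.40 − (-0.74) = 0.34 V.
Balancing electrons gives n = 6; the reaction quotient is Q = [Cr³⁺]^2/[Cd²⁺]^3 = 3.44 × 10^4.
At 25 °C, E = E° − (0.0592/n) log Q = 0.34 − (0.0592/6)(4.537) = 0.340 − 0.045 = 0.295 V.

0.295 V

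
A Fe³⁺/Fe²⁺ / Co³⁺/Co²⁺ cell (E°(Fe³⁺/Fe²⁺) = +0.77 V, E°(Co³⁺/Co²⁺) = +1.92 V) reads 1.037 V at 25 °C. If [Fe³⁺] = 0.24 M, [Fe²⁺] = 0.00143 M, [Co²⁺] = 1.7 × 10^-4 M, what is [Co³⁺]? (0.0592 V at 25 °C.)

3.5 × 10^-4 M

From the Nernst equation, log Q = n(E° − E)/0.0592 = 1(1.15 − 1.037)/0.0592 = 1.909, so Q = 81.1.
With Q = [Fe³⁺]·[Co²⁺]/([Fe²⁺]·[Co³⁺]) and the known concentrations, [Co³⁺] in the denominator gives [Co³⁺] = 3.5 × 10^-4 M.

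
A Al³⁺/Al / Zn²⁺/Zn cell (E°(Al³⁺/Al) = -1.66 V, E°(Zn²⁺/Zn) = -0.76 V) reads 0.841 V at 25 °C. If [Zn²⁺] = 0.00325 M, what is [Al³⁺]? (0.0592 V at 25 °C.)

0.18 M

From the Nernst equation, log Q = n(E° − E)/0.0592 = 6(0.90 − 0.841)/0.0592 = 5.980, so Q = 9.54 × 10^5.
With Q = [Al³⁺]^2/[Zn²⁺]^3 and the known concentrations, [Al³⁺]^2 in the numerator gives [Al³⁺] = 0.18 M.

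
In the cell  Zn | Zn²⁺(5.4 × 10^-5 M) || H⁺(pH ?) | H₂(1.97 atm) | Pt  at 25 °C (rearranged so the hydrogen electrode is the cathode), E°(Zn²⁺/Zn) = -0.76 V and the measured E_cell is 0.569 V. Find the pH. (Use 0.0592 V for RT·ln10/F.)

E°_cell = 0.76 V and n = 2.
log Q = n(E° − E)/0.0592 = 2×(0.76 − 0.569)/0.0592 = 6.453.
With Q = [Zn²⁺]·P(H₂) / [H⁺]^2, solving for [H⁺] gives log[H⁺] = -5.213, so pH = 5.21.

pH = 5.21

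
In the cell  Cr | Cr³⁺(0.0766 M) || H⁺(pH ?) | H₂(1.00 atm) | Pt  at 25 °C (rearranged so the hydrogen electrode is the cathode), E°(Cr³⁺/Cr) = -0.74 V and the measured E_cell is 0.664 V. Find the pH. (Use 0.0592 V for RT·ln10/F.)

pH = 1.66

E°_cell = 0.74 V and n = 6.
log Q = n(E° − E)/0.0592 = 6×(0.74 − 0.664)/0.0592 = 7.703.
With Q = [Cr³⁺]^2·P(H₂)^3 / [H⁺]^6, solving for [H⁺] gives log[H⁺] = -1.656, so pH = 1.66.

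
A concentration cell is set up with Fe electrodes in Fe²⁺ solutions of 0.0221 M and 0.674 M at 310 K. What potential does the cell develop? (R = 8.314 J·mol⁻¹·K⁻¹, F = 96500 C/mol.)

Both half-cells are Fe²⁺/Fe, so E°_cell = 0. The concentrated side is the cathode; the cell reaction moves Fe²⁺ from high to low concentration with n = 2.
Q = [Fe²⁺]_dilute/[Fe²⁺]_conc = 0.0221/0.674 = 0.0328.
E = 0 − (RT/nF) ln Q = −((8.314×310)/(2×96500))(-3.418) = 0.0456 V.

0.046 V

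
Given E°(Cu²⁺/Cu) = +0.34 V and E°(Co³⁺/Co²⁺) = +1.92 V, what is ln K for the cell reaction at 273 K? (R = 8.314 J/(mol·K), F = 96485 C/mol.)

ln K = 134.3

E°_cell = +1.92 − (+0.34) = 1.58 V, with n = 2 electrons transferred.
At equilibrium E = 0, so the Nernst equation gives ln K = nFE°/RT = (2)(96485)(1.58)/((8.314)(273)) = 134.33.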